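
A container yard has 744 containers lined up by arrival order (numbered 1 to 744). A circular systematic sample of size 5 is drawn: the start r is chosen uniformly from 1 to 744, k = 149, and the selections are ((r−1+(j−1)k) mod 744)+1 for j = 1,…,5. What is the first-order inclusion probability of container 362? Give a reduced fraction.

For each position j, as r ranges over 1…744 the j-th selection hits every container exactly once, so container 362 is selected for exactly 5 of the 744 starts.
Inclusion probability = 5/744.

5/744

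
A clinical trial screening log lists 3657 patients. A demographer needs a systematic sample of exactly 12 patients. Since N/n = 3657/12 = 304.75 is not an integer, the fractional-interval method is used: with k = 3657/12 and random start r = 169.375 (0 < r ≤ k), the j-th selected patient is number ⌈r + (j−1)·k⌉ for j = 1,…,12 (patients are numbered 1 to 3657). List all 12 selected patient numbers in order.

170, 475, 779, 1084, 1389, 1694, 1998, 2303, 2608, 2913, 3217, 3522

j=1: r + 0k = 169.375 → ⌈·⌉ = 170
j=2: r + 1k = 474.125 → ⌈·⌉ = 475
j=3: r + 2k = 778.875 → ⌈·⌉ = 779
j=4: r + 3k = 1083.625 → ⌈·⌉ = 1084
j=5: r + 4k = 1388.375 → ⌈·⌉ = 1389
j=6: r + 5k = 1693.125 → ⌈·⌉ = 1694
j=7: r + 6k = 1997.875 → ⌈·⌉ = 1998
j=8: r + 7k = 2302.625 → ⌈·⌉ = 2303
j=9: r + 8k = 2607.375 → ⌈·⌉ = 2608
j=10: r + 9k = 2912.125 → ⌈·⌉ = 2913
j=11: r + 10k = 3216.875 → ⌈·⌉ = 3217
j=12: r + 11k = 3521.625 → ⌈·⌉ = 3522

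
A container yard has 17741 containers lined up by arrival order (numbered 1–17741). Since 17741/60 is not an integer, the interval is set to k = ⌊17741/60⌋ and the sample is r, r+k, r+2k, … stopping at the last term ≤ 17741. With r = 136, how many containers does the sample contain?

k = ⌊17741/60⌋ = 295
Achieved size = ⌊(17741 − 136)/295⌋ + 1 = ⌊17605/295⌋ + 1 = 59 + 1 = 60
(last selection: 136 + 59×295 = 17541 ≤ 17741; next would be 17836 > 17741)

60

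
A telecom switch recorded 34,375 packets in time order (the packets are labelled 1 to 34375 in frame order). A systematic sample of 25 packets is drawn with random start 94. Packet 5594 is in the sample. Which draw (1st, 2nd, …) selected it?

k = 34375/25 = 1375
position = (5594 − 94)/1375 + 1 = 5500/1375 + 1 = 4 + 1 = 5

5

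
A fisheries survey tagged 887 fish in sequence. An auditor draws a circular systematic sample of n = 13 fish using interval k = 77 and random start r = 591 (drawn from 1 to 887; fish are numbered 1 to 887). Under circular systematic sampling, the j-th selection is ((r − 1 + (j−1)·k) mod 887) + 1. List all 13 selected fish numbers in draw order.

Selection 1: 591
Selection 2: 591 + 77 = 668
Selection 3: 668 + 77 = 745
Selection 4: 745 + 77 = 822
Selection 5: 822 + 77 = 899 → 899 − 887 = 12
Selection 6: 12 + 77 = 89
Selection 7: 89 + 77 = 166
Selection 8: 166 + 77 = 243
Selection 9: 243 + 77 = 320
Selection 10: 320 + 77 = 397
Selection 11: 397 + 77 = 474
Selection 12: 474 + 77 = 551
Selection 13: 551 + 77 = 628

591, 668, 745, 822, 12, 89, 166, 243, 320, 397, 474, 551, 628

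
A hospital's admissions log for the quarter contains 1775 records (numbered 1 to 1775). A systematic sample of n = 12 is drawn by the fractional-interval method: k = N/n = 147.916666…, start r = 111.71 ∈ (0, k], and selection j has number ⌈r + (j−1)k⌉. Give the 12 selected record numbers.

112, 260, 408, 556, 704, 852, 1000, 1148, 1296, 1443, 1591, 1739

j=1: r + 0k = 111.71 → ⌈·⌉ = 112
j=2: r + 1k = 259.626666… → ⌈·⌉ = 260
j=3: r + 2k = 407.543333… → ⌈·⌉ = 408
j=4: r + 3k = 555.46 → ⌈·⌉ = 556
j=5: r + 4k = 703.376666… → ⌈·⌉ = 704
j=6: r + 5k = 851.293333… → ⌈·⌉ = 852
j=7: r + 6k = 999.21 → ⌈·⌉ = 1000
j=8: r + 7k = 1147.126666… → ⌈·⌉ = 1148
j=9: r + 8k = 1295.043333… → ⌈·⌉ = 1296
j=10: r + 9k = 1442.96 → ⌈·⌉ = 1443
j=11: r + 10k = 1590.876666… → ⌈·⌉ = 1591
j=12: r + 11k = 1738.793333… → ⌈·⌉ = 1739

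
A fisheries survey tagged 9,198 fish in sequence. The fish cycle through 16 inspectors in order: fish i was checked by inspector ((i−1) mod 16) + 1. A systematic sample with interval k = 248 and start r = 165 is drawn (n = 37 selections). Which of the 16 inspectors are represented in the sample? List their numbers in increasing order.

Consecutive selections differ by k = 248, so their inspector numbers differ by 248 mod 16 = 8.
gcd(248, 16) = 8, so the sample visits 16/8 = 2 distinct residues mod 16.
Start 165 is inspector 5; the inspectors hit are 5, 13.

5, 13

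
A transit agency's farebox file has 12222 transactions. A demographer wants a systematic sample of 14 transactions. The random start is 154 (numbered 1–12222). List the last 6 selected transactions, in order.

7138, 8011, 8884, 9757, 10630, 11503

k = N/n = 12222/14 = 873
9th selection = 154 + 8×873 = 7138
10th: 7138 + 873 = 8011
11th: 8011 + 873 = 8884
12th: 8884 + 873 = 9757
13th: 9757 + 873 = 10630
14th: 10630 + 873 = 11503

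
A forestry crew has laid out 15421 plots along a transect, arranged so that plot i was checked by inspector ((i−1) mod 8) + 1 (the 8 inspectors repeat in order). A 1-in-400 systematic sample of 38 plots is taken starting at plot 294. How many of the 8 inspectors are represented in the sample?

1

Consecutive selections differ by k = 400, so their inspector numbers differ by 400 mod 8 = 0.
gcd(400, 8) = 8, so the sample visits 8/8 = 1 distinct residues mod 8.
Start 294 is inspector 6; the inspectors hit are 6.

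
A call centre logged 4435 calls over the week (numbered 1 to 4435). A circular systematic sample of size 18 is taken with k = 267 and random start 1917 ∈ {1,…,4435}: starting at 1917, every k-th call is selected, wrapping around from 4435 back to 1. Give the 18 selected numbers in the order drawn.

Selection 1: 1917
Selection 2: 1917 + 267 = 2184
Selection 3: 2184 + 267 = 2451
Selection 4: 2451 + 267 = 2718
Selection 5: 2718 + 267 = 2985
Selection 6: 2985 + 267 = 3252
Selection 7: 3252 + 267 = 3519
Selection 8: 3519 + 267 = 3786
Selection 9: 3786 + 267 = 4053
Selection 10: 4053 + 267 = 4320
Selection 11: 4320 + 267 = 4587 → 4587 − 4435 = 152
Selection 12: 152 + 267 = 419
Selection 13: 419 + 267 = 686
Selection 14: 686 + 267 = 953
Selection 15: 953 + 267 = 1220
Selection 16: 1220 + 267 = 1487
Selection 17: 1487 + 267 = 1754
Selection 18: 1754 + 267 = 2021

1917, 2184, 2451, 2718, 2985, 3252, 3519, 3786, 4053, 4320, 152, 419, 686, 953, 1220, 1487, 1754, 2021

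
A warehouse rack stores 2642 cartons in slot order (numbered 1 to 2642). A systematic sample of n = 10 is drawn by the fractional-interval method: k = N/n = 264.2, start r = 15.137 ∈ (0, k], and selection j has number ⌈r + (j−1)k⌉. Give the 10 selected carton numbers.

16, 280, 544, 808, 1072, 1337, 1601, 1865, 2129, 2393

j=1: r + 0k = 15.137 → ⌈·⌉ = 16
j=2: r + 1k = 279.337 → ⌈·⌉ = 280
j=3: r + 2k = 543.537 → ⌈·⌉ = 544
j=4: r + 3k = 807.737 → ⌈·⌉ = 808
j=5: r + 4k = 1071.937 → ⌈·⌉ = 1072
j=6: r + 5k = 1336.137 → ⌈·⌉ = 1337
j=7: r + 6k = 1600.337 → ⌈·⌉ = 1601
j=8: r + 7k = 1864.537 → ⌈·⌉ = 1865
j=9: r + 8k = 2128.737 → ⌈·⌉ = 2129
j=10: r + 9k = 2392.937 → ⌈·⌉ = 2393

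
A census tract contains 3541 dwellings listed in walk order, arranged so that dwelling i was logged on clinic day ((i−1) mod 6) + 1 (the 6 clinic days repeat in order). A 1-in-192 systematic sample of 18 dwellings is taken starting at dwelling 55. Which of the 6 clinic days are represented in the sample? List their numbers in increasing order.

1

Consecutive selections differ by k = 192, so their clinic day numbers differ by 192 mod 6 = 0.
gcd(192, 6) = 6, so the sample visits 6/6 = 1 distinct residues mod 6.
Start 55 is clinic day 1; the clinic days hit are 1.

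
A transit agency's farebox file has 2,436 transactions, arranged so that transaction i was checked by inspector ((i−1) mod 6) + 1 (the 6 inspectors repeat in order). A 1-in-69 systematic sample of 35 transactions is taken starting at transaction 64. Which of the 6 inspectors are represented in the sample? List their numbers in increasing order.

1, 4

Consecutive selections differ by k = 69, so their inspector numbers differ by 69 mod 6 = 3.
gcd(69, 6) = 3, so the sample visits 6/3 = 2 distinct residues mod 6.
Start 64 is inspector 4; the inspectors hit are 1, 4.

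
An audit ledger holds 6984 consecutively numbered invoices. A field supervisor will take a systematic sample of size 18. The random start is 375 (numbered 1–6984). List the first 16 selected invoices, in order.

375, 763, 1151, 1539, 1927, 2315, 2703, 3091, 3479, 3867, 4255, 4643, 5031, 5419, 5807, 6195

k = N/n = 6984/18 = 388
invoice 1: 375
invoice 2: 375 + 388 = 763
invoice 3: 763 + 388 = 1151
invoice 4: 1151 + 388 = 1539
invoice 5: 1539 + 388 = 1927
invoice 6: 1927 + 388 = 2315
invoice 7: 2315 + 388 = 2703
invoice 8: 2703 + 388 = 3091
invoice 9: 3091 + 388 = 3479
invoice 10: 3479 + 388 = 3867
invoice 11: 3867 + 388 = 4255
invoice 12: 4255 + 388 = 4643
invoice 13: 4643 + 388 = 5031
invoice 14: 5031 + 388 = 5419
invoice 15: 5419 + 388 = 5807
invoice 16: 5807 + 388 = 6195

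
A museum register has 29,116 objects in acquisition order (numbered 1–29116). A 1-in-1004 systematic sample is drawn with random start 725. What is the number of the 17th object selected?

k = 1004
17th selection = r + (17−1)·k = 725 + 16×1004 = 725 + 16064 = 16789

16789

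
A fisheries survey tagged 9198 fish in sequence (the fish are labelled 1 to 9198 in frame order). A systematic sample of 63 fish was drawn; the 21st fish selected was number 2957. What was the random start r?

37

k = 9198/63 = 146
r = 2957 − (21−1)×146 = 2957 − 2920 = 37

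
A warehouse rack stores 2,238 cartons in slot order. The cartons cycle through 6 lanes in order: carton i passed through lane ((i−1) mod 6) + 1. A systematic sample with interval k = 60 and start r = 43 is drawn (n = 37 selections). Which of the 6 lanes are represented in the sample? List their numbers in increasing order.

Consecutive selections differ by k = 60, so their lane numbers differ by 60 mod 6 = 0.
gcd(60, 6) = 6, so the sample visits 6/6 = 1 distinct residues mod 6.
Start 43 is lane 1; the lanes hit are 1.

1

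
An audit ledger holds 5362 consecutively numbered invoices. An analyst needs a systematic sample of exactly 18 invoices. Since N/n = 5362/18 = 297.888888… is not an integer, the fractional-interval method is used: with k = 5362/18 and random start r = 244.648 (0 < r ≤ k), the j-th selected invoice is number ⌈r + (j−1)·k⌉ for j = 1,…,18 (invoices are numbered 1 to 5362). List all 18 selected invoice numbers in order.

j=1: r + 0k = 244.648 → ⌈·⌉ = 245
j=2: r + 1k = 542.536888… → ⌈·⌉ = 543
j=3: r + 2k = 840.425777… → ⌈·⌉ = 841
j=4: r + 3k = 1138.314666… → ⌈·⌉ = 1139
j=5: r + 4k = 1436.203555… → ⌈·⌉ = 1437
j=6: r + 5k = 1734.092444… → ⌈·⌉ = 1735
j=7: r + 6k = 2031.981333… → ⌈·⌉ = 2032
j=8: r + 7k = 2329.870222… → ⌈·⌉ = 2330
j=9: r + 8k = 2627.759111… → ⌈·⌉ = 2628
j=10: r + 9k = 2925.648 → ⌈·⌉ = 2926
j=11: r + 10k = 3223.536888… → ⌈·⌉ = 3224
j=12: r + 11k = 3521.425777… → ⌈·⌉ = 3522
j=13: r + 12k = 3819.314666… → ⌈·⌉ = 3820
j=14: r + 13k = 4117.203555… → ⌈·⌉ = 4118
j=15: r + 14k = 4415.092444… → ⌈·⌉ = 4416
j=16: r + 15k = 4712.981333… → ⌈·⌉ = 4713
j=17: r + 16k = 5010.870222… → ⌈·⌉ = 5011
j=18: r + 17k = 5308.759111… → ⌈·⌉ = 5309

245, 543, 841, 1139, 1437, 1735, 2032, 2330, 2628, 2926, 3224, 3522, 3820, 4118, 4416, 4713, 5011, 5309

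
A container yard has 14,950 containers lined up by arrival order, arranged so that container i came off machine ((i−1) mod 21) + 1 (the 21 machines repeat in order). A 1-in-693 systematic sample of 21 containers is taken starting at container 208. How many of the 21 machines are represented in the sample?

Consecutive selections differ by k = 693, so their machine numbers differ by 693 mod 21 = 0.
gcd(693, 21) = 21, so the sample visits 21/21 = 1 distinct residues mod 21.
Start 208 is machine 19; the machines hit are 19.

1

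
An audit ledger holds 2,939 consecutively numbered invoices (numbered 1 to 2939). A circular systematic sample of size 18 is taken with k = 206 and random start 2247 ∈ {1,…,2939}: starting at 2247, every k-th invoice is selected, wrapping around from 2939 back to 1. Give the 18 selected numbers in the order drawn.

Selection 1: 2247
Selection 2: 2247 + 206 = 2453
Selection 3: 2453 + 206 = 2659
Selection 4: 2659 + 206 = 2865
Selection 5: 2865 + 206 = 3071 → 3071 − 2939 = 132
Selection 6: 132 + 206 = 338
Selection 7: 338 + 206 = 544
Selection 8: 544 + 206 = 750
Selection 9: 750 + 206 = 956
Selection 10: 956 + 206 = 1162
Selection 11: 1162 + 206 = 1368
Selection 12: 1368 + 206 = 1574
Selection 13: 1574 + 206 = 1780
Selection 14: 1780 + 206 = 1986
Selection 15: 1986 + 206 = 2192
Selection 16: 2192 + 206 = 2398
Selection 17: 2398 + 206 = 2604
Selection 18: 2604 + 206 = 2810

2247, 2453, 2659, 2865, 132, 338, 544, 750, 956, 1162, 1368, 1574, 1780, 1986, 2192, 2398, 2604, 2810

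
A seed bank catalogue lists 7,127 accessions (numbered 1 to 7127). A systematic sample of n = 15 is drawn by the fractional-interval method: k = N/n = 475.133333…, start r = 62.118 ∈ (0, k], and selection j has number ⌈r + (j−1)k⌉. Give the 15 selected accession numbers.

j=1: r + 0k = 62.118 → ⌈·⌉ = 63
j=2: r + 1k = 537.251333… → ⌈·⌉ = 538
j=3: r + 2k = 1012.384666… → ⌈·⌉ = 1013
j=4: r + 3k = 1487.518 → ⌈·⌉ = 1488
j=5: r + 4k = 1962.651333… → ⌈·⌉ = 1963
j=6: r + 5k = 2437.784666… → ⌈·⌉ = 2438
j=7: r + 6k = 2912.918 → ⌈·⌉ = 2913
j=8: r + 7k = 3388.051333… → ⌈·⌉ = 3389
j=9: r + 8k = 3863.184666… → ⌈·⌉ = 3864
j=10: r + 9k = 4338.318 → ⌈·⌉ = 4339
j=11: r + 10k = 4813.451333… → ⌈·⌉ = 4814
j=12: r + 11k = 5288.584666… → ⌈·⌉ = 5289
j=13: r + 12k = 5763.718 → ⌈·⌉ = 5764
j=14: r + 13k = 6238.851333… → ⌈·⌉ = 6239
j=15: r + 14k = 6713.984666… → ⌈·⌉ = 6714

63, 538, 1013, 1488, 1963, 2438, 2913, 3389, 3864, 4339, 4814, 5289, 5764, 6239, 6714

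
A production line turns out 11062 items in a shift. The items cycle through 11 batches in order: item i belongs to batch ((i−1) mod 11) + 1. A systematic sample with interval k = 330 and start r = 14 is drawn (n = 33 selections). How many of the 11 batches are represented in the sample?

1

Consecutive selections differ by k = 330, so their batch numbers differ by 330 mod 11 = 0.
gcd(330, 11) = 11, so the sample visits 11/11 = 1 distinct residues mod 11.
Start 14 is batch 3; the batches hit are 3.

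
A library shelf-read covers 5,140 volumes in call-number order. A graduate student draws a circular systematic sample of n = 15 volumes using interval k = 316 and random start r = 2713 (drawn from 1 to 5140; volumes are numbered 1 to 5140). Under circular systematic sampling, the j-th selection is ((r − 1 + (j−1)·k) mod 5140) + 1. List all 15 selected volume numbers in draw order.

2713, 3029, 3345, 3661, 3977, 4293, 4609, 4925, 101, 417, 733, 1049, 1365, 1681, 1997

Selection 1: 2713
Selection 2: 2713 + 316 = 3029
Selection 3: 3029 + 316 = 3345
Selection 4: 3345 + 316 = 3661
Selection 5: 3661 + 316 = 3977
Selection 6: 3977 + 316 = 4293
Selection 7: 4293 + 316 = 4609
Selection 8: 4609 + 316 = 4925
Selection 9: 4925 + 316 = 5241 → 5241 − 5140 = 101
Selection 10: 101 + 316 = 417
Selection 11: 417 + 316 = 733
Selection 12: 733 + 316 = 1049
Selection 13: 1049 + 316 = 1365
Selection 14: 1365 + 316 = 1681
Selection 15: 1681 + 316 = 1997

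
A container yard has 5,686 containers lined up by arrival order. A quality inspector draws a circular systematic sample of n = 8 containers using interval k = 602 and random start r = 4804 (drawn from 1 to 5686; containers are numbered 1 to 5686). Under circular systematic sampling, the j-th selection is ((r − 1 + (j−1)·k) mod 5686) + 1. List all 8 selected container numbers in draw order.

Selection 1: 4804
Selection 2: 4804 + 602 = 5406
Selection 3: 5406 + 602 = 6008 → 6008 − 5686 = 322
Selection 4: 322 + 602 = 924
Selection 5: 924 + 602 = 1526
Selection 6: 1526 + 602 = 2128
Selection 7: 2128 + 602 = 2730
Selection 8: 2730 + 602 = 3332

4804, 5406, 322, 924, 1526, 2128, 2730, 3332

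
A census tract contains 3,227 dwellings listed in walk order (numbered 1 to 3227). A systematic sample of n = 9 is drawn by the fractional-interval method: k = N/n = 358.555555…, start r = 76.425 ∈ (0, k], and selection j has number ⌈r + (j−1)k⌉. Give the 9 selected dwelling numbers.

77, 435, 794, 1153, 1511, 1870, 2228, 2587, 2945

j=1: r + 0k = 76.425 → ⌈·⌉ = 77
j=2: r + 1k = 434.980555… → ⌈·⌉ = 435
j=3: r + 2k = 793.536111… → ⌈·⌉ = 794
j=4: r + 3k = 1152.091666… → ⌈·⌉ = 1153
j=5: r + 4k = 1510.647222… → ⌈·⌉ = 1511
j=6: r + 5k = 1869.202777… → ⌈·⌉ = 1870
j=7: r + 6k = 2227.758333… → ⌈·⌉ = 2228
j=8: r + 7k = 2586.313888… → ⌈·⌉ = 2587
j=9: r + 8k = 2944.869444… → ⌈·⌉ = 2945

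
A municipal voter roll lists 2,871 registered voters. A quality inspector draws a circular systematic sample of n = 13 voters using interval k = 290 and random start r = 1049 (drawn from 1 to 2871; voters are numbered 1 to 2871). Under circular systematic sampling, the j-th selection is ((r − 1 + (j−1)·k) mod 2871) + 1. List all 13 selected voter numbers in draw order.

Selection 1: 1049
Selection 2: 1049 + 290 = 1339
Selection 3: 1339 + 290 = 1629
Selection 4: 1629 + 290 = 1919
Selection 5: 1919 + 290 = 2209
Selection 6: 2209 + 290 = 2499
Selection 7: 2499 + 290 = 2789
Selection 8: 2789 + 290 = 3079 → 3079 − 2871 = 208
Selection 9: 208 + 290 = 498
Selection 10: 498 + 290 = 788
Selection 11: 788 + 290 = 1078
Selection 12: 1078 + 290 = 1368
Selection 13: 1368 + 290 = 1658

1049, 1339, 1629, 1919, 2209, 2499, 2789, 208, 498, 788, 1078, 1368, 1658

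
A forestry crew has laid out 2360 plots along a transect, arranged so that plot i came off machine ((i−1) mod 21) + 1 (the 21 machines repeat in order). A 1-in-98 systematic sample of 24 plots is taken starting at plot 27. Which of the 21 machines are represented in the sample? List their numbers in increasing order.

6, 13, 20

Consecutive selections differ by k = 98, so their machine numbers differ by 98 mod 21 = 14.
gcd(98, 21) = 7, so the sample visits 21/7 = 3 distinct residues mod 21.
Start 27 is machine 6; the machines hit are 6, 13, 20.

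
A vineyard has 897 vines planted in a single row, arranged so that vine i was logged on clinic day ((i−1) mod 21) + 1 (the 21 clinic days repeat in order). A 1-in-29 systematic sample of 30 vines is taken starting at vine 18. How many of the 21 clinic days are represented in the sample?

21

Consecutive selections differ by k = 29, so their clinic day numbers differ by 29 mod 21 = 8.
gcd(29, 21) = 1, so the sample visits 21/1 = 21 distinct residues mod 21.
Start 18 is clinic day 18; the clinic days hit are 1, 2, 3, 4, 5, 6, 7, 8, 9, 10, 11, 12, 13, 14, 15, 16, 17, 18, 19, 20, 21.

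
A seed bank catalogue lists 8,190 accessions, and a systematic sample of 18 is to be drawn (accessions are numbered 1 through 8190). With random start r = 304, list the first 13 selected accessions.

k = N/n = 8190/18 = 455
accession 1: 304
accession 2: 304 + 455 = 759
accession 3: 759 + 455 = 1214
accession 4: 1214 + 455 = 1669
accession 5: 1669 + 455 = 2124
accession 6: 2124 + 455 = 2579
accession 7: 2579 + 455 = 3034
accession 8: 3034 + 455 = 3489
accession 9: 3489 + 455 = 3944
accession 10: 3944 + 455 = 4399
accession 11: 4399 + 455 = 4854
accession 12: 4854 + 455 = 5309
accession 13: 5309 + 455 = 5764

304, 759, 1214, 1669, 2124, 2579, 3034, 3489, 3944, 4399, 4854, 5309, 5764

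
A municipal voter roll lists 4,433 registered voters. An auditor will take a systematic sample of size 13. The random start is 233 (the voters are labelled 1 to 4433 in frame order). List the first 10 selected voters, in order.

k = N/n = 4433/13 = 341
voter 1: 233
voter 2: 233 + 341 = 574
voter 3: 574 + 341 = 915
voter 4: 915 + 341 = 1256
voter 5: 1256 + 341 = 1597
voter 6: 1597 + 341 = 1938
voter 7: 1938 + 341 = 2279
voter 8: 2279 + 341 = 2620
voter 9: 2620 + 341 = 2961
voter 10: 2961 + 341 = 3302

233, 574, 915, 1256, 1597, 1938, 2279, 2620, 2961, 3302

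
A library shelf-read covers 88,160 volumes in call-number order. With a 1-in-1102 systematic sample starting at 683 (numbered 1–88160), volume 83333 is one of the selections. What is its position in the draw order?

k = 1102
position = (83333 − 683)/1102 + 1 = 82650/1102 + 1 = 75 + 1 = 76

76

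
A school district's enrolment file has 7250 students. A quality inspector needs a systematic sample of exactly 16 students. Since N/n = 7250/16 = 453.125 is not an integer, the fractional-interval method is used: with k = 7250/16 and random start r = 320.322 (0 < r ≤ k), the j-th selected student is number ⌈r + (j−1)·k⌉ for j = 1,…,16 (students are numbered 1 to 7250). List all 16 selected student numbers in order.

321, 774, 1227, 1680, 2133, 2586, 3040, 3493, 3946, 4399, 4852, 5305, 5758, 6211, 6665, 7118

j=1: r + 0k = 320.322 → ⌈·⌉ = 321
j=2: r + 1k = 773.447 → ⌈·⌉ = 774
j=3: r + 2k = 1226.572 → ⌈·⌉ = 1227
j=4: r + 3k = 1679.697 → ⌈·⌉ = 1680
j=5: r + 4k = 2132.822 → ⌈·⌉ = 2133
j=6: r + 5k = 2585.947 → ⌈·⌉ = 2586
j=7: r + 6k = 3039.072 → ⌈·⌉ = 3040
j=8: r + 7k = 3492.197 → ⌈·⌉ = 3493
j=9: r + 8k = 3945.322 → ⌈·⌉ = 3946
j=10: r + 9k = 4398.447 → ⌈·⌉ = 4399
j=11: r + 10k = 4851.572 → ⌈·⌉ = 4852
j=12: r + 11k = 5304.697 → ⌈·⌉ = 5305
j=13: r + 12k = 5757.822 → ⌈·⌉ = 5758
j=14: r + 13k = 6210.947 → ⌈·⌉ = 6211
j=15: r + 14k = 6664.072 → ⌈·⌉ = 6665
j=16: r + 15k = 7117.197 → ⌈·⌉ = 7118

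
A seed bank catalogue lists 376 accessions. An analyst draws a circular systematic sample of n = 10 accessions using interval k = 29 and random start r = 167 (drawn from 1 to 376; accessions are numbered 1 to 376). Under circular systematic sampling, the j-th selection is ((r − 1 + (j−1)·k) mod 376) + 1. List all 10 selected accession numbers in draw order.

Selection 1: 167
Selection 2: 167 + 29 = 196
Selection 3: 196 + 29 = 225
Selection 4: 225 + 29 = 254
Selection 5: 254 + 29 = 283
Selection 6: 283 + 29 = 312
Selection 7: 312 + 29 = 341
Selection 8: 341 + 29 = 370
Selection 9: 370 + 29 = 399 → 399 − 376 = 23
Selection 10: 23 + 29 = 52

167, 196, 225, 254, 283, 312, 341, 370, 23, 52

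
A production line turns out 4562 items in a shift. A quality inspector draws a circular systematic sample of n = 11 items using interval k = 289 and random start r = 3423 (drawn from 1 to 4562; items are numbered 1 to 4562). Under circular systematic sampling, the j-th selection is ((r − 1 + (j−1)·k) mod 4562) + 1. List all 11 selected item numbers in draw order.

Selection 1: 3423
Selection 2: 3423 + 289 = 3712
Selection 3: 3712 + 289 = 4001
Selection 4: 4001 + 289 = 4290
Selection 5: 4290 + 289 = 4579 → 4579 − 4562 = 17
Selection 6: 17 + 289 = 306
Selection 7: 306 + 289 = 595
Selection 8: 595 + 289 = 884
Selection 9: 884 + 289 = 1173
Selection 10: 1173 + 289 = 1462
Selection 11: 1462 + 289 = 1751

3423, 3712, 4001, 4290, 17, 306, 595, 884, 1173, 1462, 1751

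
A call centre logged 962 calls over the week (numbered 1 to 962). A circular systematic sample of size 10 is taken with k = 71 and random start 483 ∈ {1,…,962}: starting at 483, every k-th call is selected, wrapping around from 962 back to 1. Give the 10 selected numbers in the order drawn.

Selection 1: 483
Selection 2: 483 + 71 = 554
Selection 3: 554 + 71 = 625
Selection 4: 625 + 71 = 696
Selection 5: 696 + 71 = 767
Selection 6: 767 + 71 = 838
Selection 7: 838 + 71 = 909
Selection 8: 909 + 71 = 980 → 980 − 962 = 18
Selection 9: 18 + 71 = 89
Selection 10: 89 + 71 = 160

483, 554, 625, 696, 767, 838, 909, 18, 89, 160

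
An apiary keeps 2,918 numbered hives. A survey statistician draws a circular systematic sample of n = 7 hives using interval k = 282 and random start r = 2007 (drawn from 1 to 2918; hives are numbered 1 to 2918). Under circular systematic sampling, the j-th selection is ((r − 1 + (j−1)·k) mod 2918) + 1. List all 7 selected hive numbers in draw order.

2007, 2289, 2571, 2853, 217, 499, 781

Selection 1: 2007
Selection 2: 2007 + 282 = 2289
Selection 3: 2289 + 282 = 2571
Selection 4: 2571 + 282 = 2853
Selection 5: 2853 + 282 = 3135 → 3135 − 2918 = 217
Selection 6: 217 + 282 = 499
Selection 7: 499 + 282 = 781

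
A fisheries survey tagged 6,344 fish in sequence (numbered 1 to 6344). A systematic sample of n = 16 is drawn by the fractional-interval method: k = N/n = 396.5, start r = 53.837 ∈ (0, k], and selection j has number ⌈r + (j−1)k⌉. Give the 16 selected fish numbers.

54, 451, 847, 1244, 1640, 2037, 2433, 2830, 3226, 3623, 4019, 4416, 4812, 5209, 5605, 6002

j=1: r + 0k = 53.837 → ⌈·⌉ = 54
j=2: r + 1k = 450.337 → ⌈·⌉ = 451
j=3: r + 2k = 846.837 → ⌈·⌉ = 847
j=4: r + 3k = 1243.337 → ⌈·⌉ = 1244
j=5: r + 4k = 1639.837 → ⌈·⌉ = 1640
j=6: r + 5k = 2036.337 → ⌈·⌉ = 2037
j=7: r + 6k = 2432.837 → ⌈·⌉ = 2433
j=8: r + 7k = 2829.337 → ⌈·⌉ = 2830
j=9: r + 8k = 3225.837 → ⌈·⌉ = 3226
j=10: r + 9k = 3622.337 → ⌈·⌉ = 3623
j=11: r + 10k = 4018.837 → ⌈·⌉ = 4019
j=12: r + 11k = 4415.337 → ⌈·⌉ = 4416
j=13: r + 12k = 4811.837 → ⌈·⌉ = 4812
j=14: r + 13k = 5208.337 → ⌈·⌉ = 5209
j=15: r + 14k = 5604.837 → ⌈·⌉ = 5605
j=16: r + 15k = 6001.337 → ⌈·⌉ = 6002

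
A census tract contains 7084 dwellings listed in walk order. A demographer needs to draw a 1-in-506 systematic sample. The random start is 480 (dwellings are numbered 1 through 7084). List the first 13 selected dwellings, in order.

dwelling 1: 480
dwelling 2: 480 + 506 = 986
dwelling 3: 986 + 506 = 1492
dwelling 4: 1492 + 506 = 1998
dwelling 5: 1998 + 506 = 2504
dwelling 6: 2504 + 506 = 3010
dwelling 7: 3010 + 506 = 3516
dwelling 8: 3516 + 506 = 4022
dwelling 9: 4022 + 506 = 4528
dwelling 10: 4528 + 506 = 5034
dwelling 11: 5034 + 506 = 5540
dwelling 12: 5540 + 506 = 6046
dwelling 13: 6046 + 506 = 6552

480, 986, 1492, 1998, 2504, 3010, 3516, 4022, 4528, 5034, 5540, 6046, 6552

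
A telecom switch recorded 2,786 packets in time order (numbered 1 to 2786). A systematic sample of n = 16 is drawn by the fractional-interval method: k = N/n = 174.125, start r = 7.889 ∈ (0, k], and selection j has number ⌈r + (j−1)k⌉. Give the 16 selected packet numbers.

j=1: r + 0k = 7.889 → ⌈·⌉ = 8
j=2: r + 1k = 182.014 → ⌈·⌉ = 183
j=3: r + 2k = 356.139 → ⌈·⌉ = 357
j=4: r + 3k = 530.264 → ⌈·⌉ = 531
j=5: r + 4k = 704.389 → ⌈·⌉ = 705
j=6: r + 5k = 878.514 → ⌈·⌉ = 879
j=7: r + 6k = 1052.639 → ⌈·⌉ = 1053
j=8: r + 7k = 1226.764 → ⌈·⌉ = 1227
j=9: r + 8k = 1400.889 → ⌈·⌉ = 1401
j=10: r + 9k = 1575.014 → ⌈·⌉ = 1576
j=11: r + 10k = 1749.139 → ⌈·⌉ = 1750
j=12: r + 11k = 1923.264 → ⌈·⌉ = 1924
j=13: r + 12k = 2097.389 → ⌈·⌉ = 2098
j=14: r + 13k = 2271.514 → ⌈·⌉ = 2272
j=15: r + 14k = 2445.639 → ⌈·⌉ = 2446
j=16: r + 15k = 2619.764 → ⌈·⌉ = 2620

8, 183, 357, 531, 705, 879, 1053, 1227, 1401, 1576, 1750, 1924, 2098, 2272, 2446, 2620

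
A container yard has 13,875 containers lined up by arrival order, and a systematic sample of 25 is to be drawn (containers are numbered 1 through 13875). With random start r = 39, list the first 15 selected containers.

39, 594, 1149, 1704, 2259, 2814, 3369, 3924, 4479, 5034, 5589, 6144, 6699, 7254, 7809

k = N/n = 13875/25 = 555
container 1: 39
container 2: 39 + 555 = 594
container 3: 594 + 555 = 1149
container 4: 1149 + 555 = 1704
container 5: 1704 + 555 = 2259
container 6: 2259 + 555 = 2814
container 7: 2814 + 555 = 3369
container 8: 3369 + 555 = 3924
container 9: 3924 + 555 = 4479
container 10: 4479 + 555 = 5034
container 11: 5034 + 555 = 5589
container 12: 5589 + 555 = 6144
container 13: 6144 + 555 = 6699
container 14: 6699 + 555 = 7254
container 15: 7254 + 555 = 7809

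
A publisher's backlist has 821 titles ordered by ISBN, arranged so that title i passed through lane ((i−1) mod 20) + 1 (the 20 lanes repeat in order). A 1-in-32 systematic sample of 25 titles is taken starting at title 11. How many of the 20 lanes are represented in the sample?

Consecutive selections differ by k = 32, so their lane numbers differ by 32 mod 20 = 12.
gcd(32, 20) = 4, so the sample visits 20/4 = 5 distinct residues mod 20.
Start 11 is lane 11; the lanes hit are 3, 7, 11, 15, 19.

5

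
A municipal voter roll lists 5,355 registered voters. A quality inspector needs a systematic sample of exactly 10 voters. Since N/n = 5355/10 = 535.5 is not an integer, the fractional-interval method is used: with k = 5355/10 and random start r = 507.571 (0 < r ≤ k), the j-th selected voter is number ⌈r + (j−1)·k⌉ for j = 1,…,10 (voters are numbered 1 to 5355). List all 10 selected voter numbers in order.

508, 1044, 1579, 2115, 2650, 3186, 3721, 4257, 4792, 5328

j=1: r + 0k = 507.571 → ⌈·⌉ = 508
j=2: r + 1k = 1043.071 → ⌈·⌉ = 1044
j=3: r + 2k = 1578.571 → ⌈·⌉ = 1579
j=4: r + 3k = 2114.071 → ⌈·⌉ = 2115
j=5: r + 4k = 2649.571 → ⌈·⌉ = 2650
j=6: r + 5k = 3185.071 → ⌈·⌉ = 3186
j=7: r + 6k = 3720.571 → ⌈·⌉ = 3721
j=8: r + 7k = 4256.071 → ⌈·⌉ = 4257
j=9: r + 8k = 4791.571 → ⌈·⌉ = 4792
j=10: r + 9k = 5327.071 → ⌈·⌉ = 5328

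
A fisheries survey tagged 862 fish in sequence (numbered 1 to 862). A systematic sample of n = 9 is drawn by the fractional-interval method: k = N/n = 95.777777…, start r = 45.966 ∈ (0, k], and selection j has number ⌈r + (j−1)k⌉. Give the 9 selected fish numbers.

46, 142, 238, 334, 430, 525, 621, 717, 813

j=1: r + 0k = 45.966 → ⌈·⌉ = 46
j=2: r + 1k = 141.743777… → ⌈·⌉ = 142
j=3: r + 2k = 237.521555… → ⌈·⌉ = 238
j=4: r + 3k = 333.299333… → ⌈·⌉ = 334
j=5: r + 4k = 429.077111… → ⌈·⌉ = 430
j=6: r + 5k = 524.854888… → ⌈·⌉ = 525
j=7: r + 6k = 620.632666… → ⌈·⌉ = 621
j=8: r + 7k = 716.410444… → ⌈·⌉ = 717
j=9: r + 8k = 812.188222… → ⌈·⌉ = 813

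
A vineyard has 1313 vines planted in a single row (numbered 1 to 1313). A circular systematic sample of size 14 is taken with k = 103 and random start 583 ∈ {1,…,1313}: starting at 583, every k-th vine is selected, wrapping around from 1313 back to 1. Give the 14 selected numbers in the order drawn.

583, 686, 789, 892, 995, 1098, 1201, 1304, 94, 197, 300, 403, 506, 609

Selection 1: 583
Selection 2: 583 + 103 = 686
Selection 3: 686 + 103 = 789
Selection 4: 789 + 103 = 892
Selection 5: 892 + 103 = 995
Selection 6: 995 + 103 = 1098
Selection 7: 1098 + 103 = 1201
Selection 8: 1201 + 103 = 1304
Selection 9: 1304 + 103 = 1407 → 1407 − 1313 = 94
Selection 10: 94 + 103 = 197
Selection 11: 197 + 103 = 300
Selection 12: 300 + 103 = 403
Selection 13: 403 + 103 = 506
Selection 14: 506 + 103 = 609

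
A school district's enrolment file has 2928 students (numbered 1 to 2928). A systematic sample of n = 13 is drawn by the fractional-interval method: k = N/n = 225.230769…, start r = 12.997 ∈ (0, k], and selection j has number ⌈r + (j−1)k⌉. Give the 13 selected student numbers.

j=1: r + 0k = 12.997 → ⌈·⌉ = 13
j=2: r + 1k = 238.227769… → ⌈·⌉ = 239
j=3: r + 2k = 463.458538… → ⌈·⌉ = 464
j=4: r + 3k = 688.689307… → ⌈·⌉ = 689
j=5: r + 4k = 913.920076… → ⌈·⌉ = 914
j=6: r + 5k = 1139.150846… → ⌈·⌉ = 1140
j=7: r + 6k = 1364.381615… → ⌈·⌉ = 1365
j=8: r + 7k = 1589.612384… → ⌈·⌉ = 1590
j=9: r + 8k = 1814.843153… → ⌈·⌉ = 1815
j=10: r + 9k = 2040.073923… → ⌈·⌉ = 2041
j=11: r + 10k = 2265.304692… → ⌈·⌉ = 2266
j=12: r + 11k = 2490.535461… → ⌈·⌉ = 2491
j=13: r + 12k = 2715.766230… → ⌈·⌉ = 2716

13, 239, 464, 689, 914, 1140, 1365, 1590, 1815, 2041, 2266, 2491, 2716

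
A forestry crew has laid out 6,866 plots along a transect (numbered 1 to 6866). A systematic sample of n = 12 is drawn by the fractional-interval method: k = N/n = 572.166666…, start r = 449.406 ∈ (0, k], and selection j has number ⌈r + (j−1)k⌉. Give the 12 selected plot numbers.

450, 1022, 1594, 2166, 2739, 3311, 3883, 4455, 5027, 5599, 6172, 6744

j=1: r + 0k = 449.406 → ⌈·⌉ = 450
j=2: r + 1k = 1021.572666… → ⌈·⌉ = 1022
j=3: r + 2k = 1593.739333… → ⌈·⌉ = 1594
j=4: r + 3k = 2165.906 → ⌈·⌉ = 2166
j=5: r + 4k = 2738.072666… → ⌈·⌉ = 2739
j=6: r + 5k = 3310.239333… → ⌈·⌉ = 3311
j=7: r + 6k = 3882.406 → ⌈·⌉ = 3883
j=8: r + 7k = 4454.572666… → ⌈·⌉ = 4455
j=9: r + 8k = 5026.739333… → ⌈·⌉ = 5027
j=10: r + 9k = 5598.906 → ⌈·⌉ = 5599
j=11: r + 10k = 6171.072666… → ⌈·⌉ = 6172
j=12: r + 11k = 6743.239333… → ⌈·⌉ = 6744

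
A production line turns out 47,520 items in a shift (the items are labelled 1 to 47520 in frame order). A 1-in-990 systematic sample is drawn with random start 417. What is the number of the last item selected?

k = 990
48th selection = r + (48−1)·k = 417 + 47×990 = 417 + 46530 = 46947

46947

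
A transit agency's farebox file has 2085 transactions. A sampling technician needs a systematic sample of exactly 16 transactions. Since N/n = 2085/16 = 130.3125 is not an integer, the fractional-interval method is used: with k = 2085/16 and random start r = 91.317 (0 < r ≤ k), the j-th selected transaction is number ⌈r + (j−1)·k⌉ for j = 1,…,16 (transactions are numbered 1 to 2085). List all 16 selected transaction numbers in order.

92, 222, 352, 483, 613, 743, 874, 1004, 1134, 1265, 1395, 1525, 1656, 1786, 1916, 2047

j=1: r + 0k = 91.317 → ⌈·⌉ = 92
j=2: r + 1k = 221.6295 → ⌈·⌉ = 222
j=3: r + 2k = 351.942 → ⌈·⌉ = 352
j=4: r + 3k = 482.2545 → ⌈·⌉ = 483
j=5: r + 4k = 612.567 → ⌈·⌉ = 613
j=6: r + 5k = 742.8795 → ⌈·⌉ = 743
j=7: r + 6k = 873.192 → ⌈·⌉ = 874
j=8: r + 7k = 1003.5045 → ⌈·⌉ = 1004
j=9: r + 8k = 1133.817 → ⌈·⌉ = 1134
j=10: r + 9k = 1264.1295 → ⌈·⌉ = 1265
j=11: r + 10k = 1394.442 → ⌈·⌉ = 1395
j=12: r + 11k = 1524.7545 → ⌈·⌉ = 1525
j=13: r + 12k = 1655.067 → ⌈·⌉ = 1656
j=14: r + 13k = 1785.3795 → ⌈·⌉ = 1786
j=15: r + 14k = 1915.692 → ⌈·⌉ = 1916
j=16: r + 15k = 2046.0045 → ⌈·⌉ = 2047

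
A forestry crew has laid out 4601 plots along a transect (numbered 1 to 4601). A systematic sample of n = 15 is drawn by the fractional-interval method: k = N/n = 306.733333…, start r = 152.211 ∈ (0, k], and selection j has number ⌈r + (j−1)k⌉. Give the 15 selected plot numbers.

153, 459, 766, 1073, 1380, 1686, 1993, 2300, 2607, 2913, 3220, 3527, 3834, 4140, 4447

j=1: r + 0k = 152.211 → ⌈·⌉ = 153
j=2: r + 1k = 458.944333… → ⌈·⌉ = 459
j=3: r + 2k = 765.677666… → ⌈·⌉ = 766
j=4: r + 3k = 1072.411 → ⌈·⌉ = 1073
j=5: r + 4k = 1379.144333… → ⌈·⌉ = 1380
j=6: r + 5k = 1685.877666… → ⌈·⌉ = 1686
j=7: r + 6k = 1992.611 → ⌈·⌉ = 1993
j=8: r + 7k = 2299.344333… → ⌈·⌉ = 2300
j=9: r + 8k = 2606.077666… → ⌈·⌉ = 2607
j=10: r + 9k = 2912.811 → ⌈·⌉ = 2913
j=11: r + 10k = 3219.544333… → ⌈·⌉ = 3220
j=12: r + 11k = 3526.277666… → ⌈·⌉ = 3527
j=13: r + 12k = 3833.011 → ⌈·⌉ = 3834
j=14: r + 13k = 4139.744333… → ⌈·⌉ = 4140
j=15: r + 14k = 4446.477666… → ⌈·⌉ = 4447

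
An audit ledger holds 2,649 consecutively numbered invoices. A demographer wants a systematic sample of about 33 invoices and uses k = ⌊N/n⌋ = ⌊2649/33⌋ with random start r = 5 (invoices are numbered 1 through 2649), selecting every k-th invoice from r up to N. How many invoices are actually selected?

34

k = ⌊2649/33⌋ = 80
Achieved size = ⌊(2649 − 5)/80⌋ + 1 = ⌊2644/80⌋ + 1 = 33 + 1 = 34
(last selection: 5 + 33×80 = 2645 ≤ 2649; next would be 2725 > 2649)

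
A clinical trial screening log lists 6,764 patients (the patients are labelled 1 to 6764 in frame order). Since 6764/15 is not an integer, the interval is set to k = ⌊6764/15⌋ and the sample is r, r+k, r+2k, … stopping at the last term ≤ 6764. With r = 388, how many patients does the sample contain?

15

k = ⌊6764/15⌋ = 450
Achieved size = ⌊(6764 − 388)/450⌋ + 1 = ⌊6376/450⌋ + 1 = 14 + 1 = 15
(last selection: 388 + 14×450 = 6688 ≤ 6764; next would be 7138 > 6764)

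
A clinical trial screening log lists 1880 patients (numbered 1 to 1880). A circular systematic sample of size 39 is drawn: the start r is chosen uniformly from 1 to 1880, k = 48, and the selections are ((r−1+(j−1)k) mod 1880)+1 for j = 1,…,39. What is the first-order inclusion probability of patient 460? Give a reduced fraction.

39/1880

For each position j, as r ranges over 1…1880 the j-th selection hits every patient exactly once, so patient 460 is selected for exactly 39 of the 1880 starts.
Inclusion probability = 39/1880.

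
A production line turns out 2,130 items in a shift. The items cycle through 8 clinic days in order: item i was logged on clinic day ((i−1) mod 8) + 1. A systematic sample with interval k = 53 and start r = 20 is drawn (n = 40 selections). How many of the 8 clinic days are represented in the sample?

Consecutive selections differ by k = 53, so their clinic day numbers differ by 53 mod 8 = 5.
gcd(53, 8) = 1, so the sample visits 8/1 = 8 distinct residues mod 8.
Start 20 is clinic day 4; the clinic days hit are 1, 2, 3, 4, 5, 6, 7, 8.

8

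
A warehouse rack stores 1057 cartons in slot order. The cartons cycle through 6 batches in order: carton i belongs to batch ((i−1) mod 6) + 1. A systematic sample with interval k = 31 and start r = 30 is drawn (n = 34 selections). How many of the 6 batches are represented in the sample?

6

Consecutive selections differ by k = 31, so their batch numbers differ by 31 mod 6 = 1.
gcd(31, 6) = 1, so the sample visits 6/1 = 6 distinct residues mod 6.
Start 30 is batch 6; the batches hit are 1, 2, 3, 4, 5, 6.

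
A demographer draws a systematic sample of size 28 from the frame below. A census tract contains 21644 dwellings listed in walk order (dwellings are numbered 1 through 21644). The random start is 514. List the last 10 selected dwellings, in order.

14428, 15201, 15974, 16747, 17520, 18293, 19066, 19839, 20612, 21385

k = N/n = 21644/28 = 773
19th selection = 514 + 18×773 = 14428
20th: 14428 + 773 = 15201
21st: 15201 + 773 = 15974
22nd: 15974 + 773 = 16747
23rd: 16747 + 773 = 17520
24th: 17520 + 773 = 18293
25th: 18293 + 773 = 19066
26th: 19066 + 773 = 19839
27th: 19839 + 773 = 20612
28th: 20612 + 773 = 21385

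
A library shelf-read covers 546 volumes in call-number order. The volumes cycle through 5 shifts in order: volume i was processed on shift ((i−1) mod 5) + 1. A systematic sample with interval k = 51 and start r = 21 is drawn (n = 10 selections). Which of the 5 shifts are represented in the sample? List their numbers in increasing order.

Consecutive selections differ by k = 51, so their shift numbers differ by 51 mod 5 = 1.
gcd(51, 5) = 1, so the sample visits 5/1 = 5 distinct residues mod 5.
Start 21 is shift 1; the shifts hit are 1, 2, 3, 4, 5.

1, 2, 3, 4, 5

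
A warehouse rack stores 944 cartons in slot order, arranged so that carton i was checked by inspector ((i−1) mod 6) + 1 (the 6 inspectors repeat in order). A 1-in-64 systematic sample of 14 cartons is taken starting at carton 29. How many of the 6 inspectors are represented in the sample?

3

Consecutive selections differ by k = 64, so their inspector numbers differ by 64 mod 6 = 4.
gcd(64, 6) = 2, so the sample visits 6/2 = 3 distinct residues mod 6.
Start 29 is inspector 5; the inspectors hit are 1, 3, 5.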